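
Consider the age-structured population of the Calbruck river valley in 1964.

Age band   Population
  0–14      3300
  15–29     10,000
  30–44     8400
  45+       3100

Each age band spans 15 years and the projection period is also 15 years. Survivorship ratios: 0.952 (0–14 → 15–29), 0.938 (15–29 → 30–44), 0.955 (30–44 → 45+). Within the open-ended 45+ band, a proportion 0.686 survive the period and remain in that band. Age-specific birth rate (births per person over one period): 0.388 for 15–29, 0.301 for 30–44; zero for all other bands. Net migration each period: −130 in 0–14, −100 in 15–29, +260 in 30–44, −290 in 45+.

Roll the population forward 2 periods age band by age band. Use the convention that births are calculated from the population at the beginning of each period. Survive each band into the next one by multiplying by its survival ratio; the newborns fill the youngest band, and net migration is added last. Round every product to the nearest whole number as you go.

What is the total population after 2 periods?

28621

— Period 1 —
Births: 10000 × 0.388 = 3880, 8400 × 0.301 = 2528 ⇒ total 6408
15–29: 3300 × 0.952 = 3142
30–44: 10000 × 0.938 = 9380
45+: 8400 × 0.955 + 3100 × 0.686 = 8022 + 2127 = 10149
Net migration: 0–14 − 130 → 6278; 15–29 − 100 → 3042; 30–44 + 260 → 9640; 45+ − 290 → 9859
End of period: [6278, 3042, 9640, 9859]
— Period 2 —
Births: 3042 × 0.388 = 1180, 9640 × 0.301 = 2902 ⇒ total 4082
15–29: 6278 × 0.952 = 5977
30–44: 3042 × 0.938 = 2853
45+: 9640 × 0.955 + 9859 × 0.686 = 9206 + 6763 = 15969
Net migration: 0–14 − 130 → 3952; 15–29 − 100 → 5877; 30–44 + 260 → 3113; 45+ − 290 → 15679
End of period: [3952, 5877, 3113, 15679]
Total after period 2: 3952 + 5877 + 3113 + 15679 = 28621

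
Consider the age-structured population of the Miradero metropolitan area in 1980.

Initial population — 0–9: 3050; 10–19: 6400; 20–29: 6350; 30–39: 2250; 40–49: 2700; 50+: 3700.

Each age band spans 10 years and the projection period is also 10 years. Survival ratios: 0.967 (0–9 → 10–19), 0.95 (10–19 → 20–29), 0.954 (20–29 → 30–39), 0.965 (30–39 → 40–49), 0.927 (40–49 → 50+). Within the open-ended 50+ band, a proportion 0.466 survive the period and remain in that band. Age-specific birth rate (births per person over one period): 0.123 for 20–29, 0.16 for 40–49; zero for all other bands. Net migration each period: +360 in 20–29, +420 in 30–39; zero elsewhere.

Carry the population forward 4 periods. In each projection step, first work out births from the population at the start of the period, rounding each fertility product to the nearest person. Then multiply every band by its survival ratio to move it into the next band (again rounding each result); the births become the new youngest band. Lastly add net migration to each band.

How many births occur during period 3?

Period 1.
Births: 6350 × 0.123 = 781  |  2700 × 0.16 = 432 → 1213
10–19: 3050 × 0.967 = 2949
20–29: 6400 × 0.95 = 6080
30–39: 6350 × 0.954 = 6058
40–49: 2250 × 0.965 = 2171
50+: 2700 × 0.927 + 3700 × 0.466 = 2503 + 1724 = 4227
Net migration: 20–29 + 360 → 6440; 30–39 + 420 → 6478
→ [1213, 2949, 6440, 6478, 2171, 4227]
Period 2.
Births: 6440 × 0.123 = 792  |  2171 × 0.16 = 347 → 1139
10–19: 1213 × 0.967 = 1173
20–29: 2949 × 0.95 = 2802
30–39: 6440 × 0.954 = 6144
40–49: 6478 × 0.965 = 6251
50+: 2171 × 0.927 + 4227 × 0.466 = 2013 + 1970 = 3983
Net migration: 20–29 + 360 → 3162; 30–39 + 420 → 6564
→ [1139, 1173, 3162, 6564, 6251, 3983]
Period 3.
Births: 3162 × 0.123 = 389  |  6251 × 0.16 = 1000 → 1389
10–19: 1139 × 0.967 = 1101
20–29: 1173 × 0.95 = 1114
30–39: 3162 × 0.954 = 3017
40–49: 6564 × 0.965 = 6334
50+: 6251 × 0.927 + 3983 × 0.466 = 5795 + 1856 = 7651
Net migration: 20–29 + 360 → 1474; 30–39 + 420 → 3437
→ [1389, 1101, 1474, 3437, 6334, 7651]

1389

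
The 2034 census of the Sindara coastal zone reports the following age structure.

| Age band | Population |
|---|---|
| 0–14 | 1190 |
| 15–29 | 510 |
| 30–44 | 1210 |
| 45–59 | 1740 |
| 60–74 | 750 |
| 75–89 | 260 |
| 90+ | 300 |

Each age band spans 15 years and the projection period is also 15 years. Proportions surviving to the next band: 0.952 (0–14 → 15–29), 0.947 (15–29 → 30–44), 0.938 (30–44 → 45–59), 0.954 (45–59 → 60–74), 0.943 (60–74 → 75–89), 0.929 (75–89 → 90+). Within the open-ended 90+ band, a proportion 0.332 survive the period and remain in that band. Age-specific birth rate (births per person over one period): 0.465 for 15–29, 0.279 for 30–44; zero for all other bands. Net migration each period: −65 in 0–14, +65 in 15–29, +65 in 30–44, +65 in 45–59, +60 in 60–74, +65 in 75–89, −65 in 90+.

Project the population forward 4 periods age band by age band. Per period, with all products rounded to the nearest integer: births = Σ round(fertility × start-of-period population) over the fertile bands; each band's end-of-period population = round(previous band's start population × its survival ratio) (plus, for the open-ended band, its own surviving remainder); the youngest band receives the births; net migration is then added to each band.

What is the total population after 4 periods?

5775

Numbering the groups 1..7 from youngest to oldest:
— Period 1 —
Births: 510 × 0.465 = 237  |  1210 × 0.279 = 338 — total 575
Group 2: 1190 × 0.952 = 1133
Group 3: 510 × 0.947 = 483
Group 4: 1210 × 0.938 = 1135
Group 5: 1740 × 0.954 = 1660
Group 6: 750 × 0.943 = 707
Group 7: 260 × 0.929 + 300 × 0.332 = 242 + 100 = 342
Net migration: Group 1 − 65 → 510; Group 2 + 65 → 1198; Group 3 + 65 → 548; Group 4 + 65 → 1200; Group 5 + 60 → 1720; Group 6 + 65 → 772; Group 7 − 65 → 277
Giving 510 / 1198 / 548 / 1200 / 1720 / 772 / 277.
— Period 2 —
Births: 1198 × 0.465 = 557  |  548 × 0.279 = 153 — total 710
Group 2: 510 × 0.952 = 486
Group 3: 1198 × 0.947 = 1135
Group 4: 548 × 0.938 = 514
Group 5: 1200 × 0.954 = 1145
Group 6: 1720 × 0.943 = 1622
Group 7: 772 × 0.929 + 277 × 0.332 = 717 + 92 = 809
Net migration: Group 1 − 65 → 645; Group 2 + 65 → 551; Group 3 + 65 → 1200; Group 4 + 65 → 579; Group 5 + 60 → 1205; Group 6 + 65 → 1687; Group 7 − 65 → 744
Giving 645 / 551 / 1200 / 579 / 1205 / 1687 / 744.
— Period 3 —
Births: 551 × 0.465 = 256  |  1200 × 0.279 = 335 — total 591
Group 2: 645 × 0.952 = 614
Group 3: 551 × 0.947 = 522
Group 4: 1200 × 0.938 = 1126
Group 5: 579 × 0.954 = 552
Group 6: 1205 × 0.943 = 1136
Group 7: 1687 × 0.929 + 744 × 0.332 = 1567 + 247 = 1814
Net migration: Group 1 − 65 → 526; Group 2 + 65 → 679; Group 3 + 65 → 587; Group 4 + 65 → 1191; Group 5 + 60 → 612; Group 6 + 65 → 1201; Group 7 − 65 → 1749
Giving 526 / 679 / 587 / 1191 / 612 / 1201 / 1749.
— Period 4 —
Births: 679 × 0.465 = 316  |  587 × 0.279 = 164 — total 480
Group 2: 526 × 0.952 = 501
Group 3: 679 × 0.947 = 643
Group 4: 587 × 0.938 = 551
Group 5: 1191 × 0.954 = 1136
Group 6: 612 × 0.943 = 577
Group 7: 1201 × 0.929 + 1749 × 0.332 = 1116 + 581 = 1697
Net migration: Group 1 − 65 → 415; Group 2 + 65 → 566; Group 3 + 65 → 708; Group 4 + 65 → 616; Group 5 + 60 → 1196; Group 6 + 65 → 642; Group 7 − 65 → 1632
Giving 415 / 566 / 708 / 616 / 1196 / 642 / 1632.
Total after period 4: 415 + 566 + 708 + 616 + 1196 + 642 + 1632 = 5775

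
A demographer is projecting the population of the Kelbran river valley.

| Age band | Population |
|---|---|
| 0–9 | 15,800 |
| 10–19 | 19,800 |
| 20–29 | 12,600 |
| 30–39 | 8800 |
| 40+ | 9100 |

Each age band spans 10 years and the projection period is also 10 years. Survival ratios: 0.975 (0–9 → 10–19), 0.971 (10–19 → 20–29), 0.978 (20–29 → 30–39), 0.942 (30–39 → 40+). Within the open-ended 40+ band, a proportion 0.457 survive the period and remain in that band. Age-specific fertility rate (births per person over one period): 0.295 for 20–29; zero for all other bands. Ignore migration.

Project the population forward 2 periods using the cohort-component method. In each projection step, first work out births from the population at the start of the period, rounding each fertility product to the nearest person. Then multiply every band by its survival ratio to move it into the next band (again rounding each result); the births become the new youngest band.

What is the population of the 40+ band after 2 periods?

Period 1:
Births: 12600 × 0.295 = 3717
10–19: 15800 × 0.975 = 15405
20–29: 19800 × 0.971 = 19226
30–39: 12600 × 0.978 = 12323
40+: 8800 × 0.942 + 9100 × 0.457 = 8290 + 4159 = 12449
Population now: 0–9=3717, 10–19=15405, 20–29=19226, 30–39=12323, 40+=12449
Period 2:
Births: 19226 × 0.295 = 5672
10–19: 3717 × 0.975 = 3624
20–29: 15405 × 0.971 = 14958
30–39: 19226 × 0.978 = 18803
40+: 12323 × 0.942 + 12449 × 0.457 = 11608 + 5689 = 17297
Population now: 0–9=5672, 10–19=3624, 20–29=14958, 30–39=18803, 40+=17297

17297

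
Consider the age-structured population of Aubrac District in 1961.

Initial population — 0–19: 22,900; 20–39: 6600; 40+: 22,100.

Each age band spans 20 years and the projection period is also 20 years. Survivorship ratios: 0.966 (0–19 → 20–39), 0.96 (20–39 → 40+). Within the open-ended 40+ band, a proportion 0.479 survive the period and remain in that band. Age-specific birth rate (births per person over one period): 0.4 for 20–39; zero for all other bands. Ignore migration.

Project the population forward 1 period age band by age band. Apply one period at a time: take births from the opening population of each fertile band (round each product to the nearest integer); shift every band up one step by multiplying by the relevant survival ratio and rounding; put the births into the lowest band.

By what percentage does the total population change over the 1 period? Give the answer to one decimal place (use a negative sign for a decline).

-19.2

[period 1]
Births: 6600 * 0.4 = 2640
20–39: 22900 * 0.966 = 22121
40+: 6600 * 0.96 + 22100 * 0.479 = 6336 + 10586 = 16922
Giving 2640 / 22121 / 16922.
Total: 51600 → 41683; change = -9917; percentage change = -19.2%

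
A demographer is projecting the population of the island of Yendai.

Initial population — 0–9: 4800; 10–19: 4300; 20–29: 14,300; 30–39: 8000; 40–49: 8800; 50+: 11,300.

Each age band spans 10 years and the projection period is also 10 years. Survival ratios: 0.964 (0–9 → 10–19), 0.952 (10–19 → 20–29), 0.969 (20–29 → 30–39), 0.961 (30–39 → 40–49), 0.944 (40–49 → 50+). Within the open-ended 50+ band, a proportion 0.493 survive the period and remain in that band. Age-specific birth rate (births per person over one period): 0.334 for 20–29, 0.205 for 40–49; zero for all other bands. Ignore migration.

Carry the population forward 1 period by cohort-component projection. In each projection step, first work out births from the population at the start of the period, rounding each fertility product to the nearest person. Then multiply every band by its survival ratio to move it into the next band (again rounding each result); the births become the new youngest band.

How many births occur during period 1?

Call the groups 1 to 6, youngest first.
Period 1.
Births: 14300 × 0.334 = 4776 ; 8800 × 0.205 = 1804 ⇒ total 6580
Group 2: 4800 × 0.964 = 4627
Group 3: 4300 × 0.952 = 4094
Group 4: 14300 × 0.969 = 13857
Group 5: 8000 × 0.961 = 7688
Group 6: 8800 × 0.944 + 11300 × 0.493 = 8307 + 5571 = 13878
→ [6580, 4627, 4094, 13857, 7688, 13878]

6580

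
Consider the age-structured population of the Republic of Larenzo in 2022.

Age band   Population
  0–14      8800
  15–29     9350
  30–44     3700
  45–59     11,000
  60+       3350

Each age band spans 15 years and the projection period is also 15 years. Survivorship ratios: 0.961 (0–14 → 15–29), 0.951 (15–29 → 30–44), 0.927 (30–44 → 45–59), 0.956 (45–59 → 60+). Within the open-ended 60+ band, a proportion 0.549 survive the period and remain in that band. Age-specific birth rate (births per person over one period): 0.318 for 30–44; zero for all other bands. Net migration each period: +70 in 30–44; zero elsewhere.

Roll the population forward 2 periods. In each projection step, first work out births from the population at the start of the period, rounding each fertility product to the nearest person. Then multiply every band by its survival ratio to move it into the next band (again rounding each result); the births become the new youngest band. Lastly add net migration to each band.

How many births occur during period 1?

— Period 1 —
Births: 3700 * 0.318 = 1177
15–29: 8800 * 0.961 = 8457
30–44: 9350 * 0.951 = 8892
45–59: 3700 * 0.927 = 3430
60+: 11000 * 0.956 + 3350 * 0.549 = 10516 + 1839 = 12355
Net migration: 30–44 + 70 → 8962
→ [1177, 8457, 8962, 3430, 12355]

1177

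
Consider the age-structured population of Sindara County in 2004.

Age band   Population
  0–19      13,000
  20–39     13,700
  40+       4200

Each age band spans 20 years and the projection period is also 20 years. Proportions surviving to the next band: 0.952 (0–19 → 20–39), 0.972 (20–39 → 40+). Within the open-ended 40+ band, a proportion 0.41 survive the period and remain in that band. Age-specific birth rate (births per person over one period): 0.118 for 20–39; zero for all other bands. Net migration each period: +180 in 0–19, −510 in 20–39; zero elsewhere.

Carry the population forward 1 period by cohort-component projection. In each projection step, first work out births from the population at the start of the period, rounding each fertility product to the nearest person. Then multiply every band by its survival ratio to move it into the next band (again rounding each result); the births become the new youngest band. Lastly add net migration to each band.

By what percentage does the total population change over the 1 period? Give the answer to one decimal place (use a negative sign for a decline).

-7.1

Let group 1 be 0–19 through group 3 = 40+.
Period 1.
Births: 13700 * 0.118 = 1617
Group 2: 13000 * 0.952 = 12376
Group 3: 13700 * 0.972 + 4200 * 0.41 = 13316 + 1722 = 15038
Net migration: Group 1 + 180 → 1797; Group 2 − 510 → 11866
Giving 1797 / 11866 / 15038.
Total: 30900 → 28701; change = -2199; percentage change = -7.1%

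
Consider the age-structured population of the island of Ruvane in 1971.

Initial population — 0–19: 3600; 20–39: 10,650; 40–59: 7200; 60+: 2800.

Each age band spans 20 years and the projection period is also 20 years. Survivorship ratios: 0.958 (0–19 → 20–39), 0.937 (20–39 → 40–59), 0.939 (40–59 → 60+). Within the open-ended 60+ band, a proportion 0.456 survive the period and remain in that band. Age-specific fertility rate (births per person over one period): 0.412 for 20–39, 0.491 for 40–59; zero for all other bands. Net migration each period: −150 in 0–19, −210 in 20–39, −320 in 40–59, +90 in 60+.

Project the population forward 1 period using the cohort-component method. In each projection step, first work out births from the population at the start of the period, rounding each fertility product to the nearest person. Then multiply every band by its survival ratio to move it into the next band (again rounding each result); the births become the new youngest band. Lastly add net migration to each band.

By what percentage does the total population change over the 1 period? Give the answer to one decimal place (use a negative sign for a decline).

(Bands numbered youngest = 1 to oldest = 4.)
Period 1.
Births: 10650 * 0.412 = 4388  |  7200 * 0.491 = 3535 — total 7923
Band 2: 3600 * 0.958 = 3449
Band 3: 10650 * 0.937 = 9979
Band 4: 7200 * 0.939 + 2800 * 0.456 = 6761 + 1277 = 8038
Net migration: Band 1 − 150 → 7773; Band 2 − 210 → 3239; Band 3 − 320 → 9659; Band 4 + 90 → 8128
Giving 7773 / 3239 / 9659 / 8128.
Total: 24250 → 28799; change = 4549; percentage change = 18.8%

18.8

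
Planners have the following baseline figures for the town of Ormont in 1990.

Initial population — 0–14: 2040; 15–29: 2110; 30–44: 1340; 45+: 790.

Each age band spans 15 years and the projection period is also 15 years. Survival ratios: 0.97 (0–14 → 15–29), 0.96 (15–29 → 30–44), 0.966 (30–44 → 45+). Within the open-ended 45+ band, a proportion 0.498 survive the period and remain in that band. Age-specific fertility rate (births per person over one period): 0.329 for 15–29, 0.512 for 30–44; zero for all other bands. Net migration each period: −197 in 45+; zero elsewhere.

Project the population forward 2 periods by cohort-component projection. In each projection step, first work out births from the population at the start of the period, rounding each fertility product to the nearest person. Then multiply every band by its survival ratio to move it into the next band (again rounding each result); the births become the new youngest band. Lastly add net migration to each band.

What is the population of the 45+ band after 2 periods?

Period 1:
Births: 2110 × 0.329 = 694  |  1340 × 0.512 = 686 — total 1380
15–29: 2040 × 0.97 = 1979
30–44: 2110 × 0.96 = 2026
45+: 1340 × 0.966 + 790 × 0.498 = 1294 + 393 = 1687
Net migration: 45+ − 197 → 1490
Population now: 0–14=1380, 15–29=1979, 30–44=2026, 45+=1490
Period 2:
Births: 1979 × 0.329 = 651  |  2026 × 0.512 = 1037 — total 1688
15–29: 1380 × 0.97 = 1339
30–44: 1979 × 0.96 = 1900
45+: 2026 × 0.966 + 1490 × 0.498 = 1957 + 742 = 2699
Net migration: 45+ − 197 → 2502
Population now: 0–14=1688, 15–29=1339, 30–44=1900, 45+=2502

2502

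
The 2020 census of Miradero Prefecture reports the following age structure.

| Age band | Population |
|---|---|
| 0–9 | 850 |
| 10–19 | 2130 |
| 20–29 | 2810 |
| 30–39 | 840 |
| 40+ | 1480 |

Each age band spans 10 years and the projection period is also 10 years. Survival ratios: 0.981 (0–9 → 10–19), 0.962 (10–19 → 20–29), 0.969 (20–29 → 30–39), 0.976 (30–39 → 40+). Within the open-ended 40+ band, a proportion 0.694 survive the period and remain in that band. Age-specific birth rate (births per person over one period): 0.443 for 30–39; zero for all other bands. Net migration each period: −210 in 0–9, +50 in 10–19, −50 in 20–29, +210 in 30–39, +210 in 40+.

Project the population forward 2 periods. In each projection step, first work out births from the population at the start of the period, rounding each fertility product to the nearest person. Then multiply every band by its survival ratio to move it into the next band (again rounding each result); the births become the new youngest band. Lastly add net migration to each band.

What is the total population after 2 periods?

8746

(Groups numbered youngest = 1 to oldest = 5.)
— Period 1 —
Births: 840 × 0.443 = 372
Group 2: 850 × 0.981 = 834
Group 3: 2130 × 0.962 = 2049
Group 4: 2810 × 0.969 = 2723
Group 5: 840 × 0.976 + 1480 × 0.694 = 820 + 1027 = 1847
Net migration: Group 1 − 210 → 162; Group 2 + 50 → 884; Group 3 − 50 → 1999; Group 4 + 210 → 2933; Group 5 + 210 → 2057
→ [162, 884, 1999, 2933, 2057]
— Period 2 —
Births: 2933 × 0.443 = 1299
Group 2: 162 × 0.981 = 159
Group 3: 884 × 0.962 = 850
Group 4: 1999 × 0.969 = 1937
Group 5: 2933 × 0.976 + 2057 × 0.694 = 2863 + 1428 = 4291
Net migration: Group 1 − 210 → 1089; Group 2 + 50 → 209; Group 3 − 50 → 800; Group 4 + 210 → 2147; Group 5 + 210 → 4501
→ [1089, 209, 800, 2147, 4501]
Total after period 2: 1089 + 209 + 800 + 2147 + 4501 = 8746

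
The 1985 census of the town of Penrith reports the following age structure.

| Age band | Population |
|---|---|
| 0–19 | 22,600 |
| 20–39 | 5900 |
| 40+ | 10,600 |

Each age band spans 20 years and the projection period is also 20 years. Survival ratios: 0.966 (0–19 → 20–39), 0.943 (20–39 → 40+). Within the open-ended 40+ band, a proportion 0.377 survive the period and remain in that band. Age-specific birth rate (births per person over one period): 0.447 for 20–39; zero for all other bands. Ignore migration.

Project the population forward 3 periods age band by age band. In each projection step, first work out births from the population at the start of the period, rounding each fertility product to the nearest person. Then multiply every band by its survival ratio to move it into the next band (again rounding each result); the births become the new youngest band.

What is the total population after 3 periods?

22088

Call the bands 1 to 3, youngest first.
Period 1:
Births: 5900 * 0.447 = 2637
Band 2: 22600 * 0.966 = 21832
Band 3: 5900 * 0.943 + 10600 * 0.377 = 5564 + 3996 = 9560
End of period: [2637, 21832, 9560]
Period 2:
Births: 21832 * 0.447 = 9759
Band 2: 2637 * 0.966 = 2547
Band 3: 21832 * 0.943 + 9560 * 0.377 = 20588 + 3604 = 24192
End of period: [9759, 2547, 24192]
Period 3:
Births: 2547 * 0.447 = 1139
Band 2: 9759 * 0.966 = 9427
Band 3: 2547 * 0.943 + 24192 * 0.377 = 2402 + 9120 = 11522
End of period: [1139, 9427, 11522]
Total after period 3: 1139 + 9427 + 11522 = 22088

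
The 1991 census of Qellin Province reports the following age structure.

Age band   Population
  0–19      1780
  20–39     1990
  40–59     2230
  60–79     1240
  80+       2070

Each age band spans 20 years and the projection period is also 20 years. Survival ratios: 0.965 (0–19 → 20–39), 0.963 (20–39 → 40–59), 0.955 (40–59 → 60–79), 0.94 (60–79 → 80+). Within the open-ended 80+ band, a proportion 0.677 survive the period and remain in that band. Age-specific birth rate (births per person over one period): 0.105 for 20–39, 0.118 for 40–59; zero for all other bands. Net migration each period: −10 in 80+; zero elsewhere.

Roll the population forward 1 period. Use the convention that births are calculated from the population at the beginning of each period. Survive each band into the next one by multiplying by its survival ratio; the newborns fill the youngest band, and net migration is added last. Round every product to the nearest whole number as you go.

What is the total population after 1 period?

Numbering the bands 1..5 from youngest to oldest:
Period 1:
Births: 1990 × 0.105 = 209  |  2230 × 0.118 = 263 — total 472
Band 2: 1780 × 0.965 = 1718
Band 3: 1990 × 0.963 = 1916
Band 4: 2230 × 0.955 = 2130
Band 5: 1240 × 0.94 + 2070 × 0.677 = 1166 + 1401 = 2567
Net migration: Band 5 − 10 → 2557
Giving 472 / 1718 / 1916 / 2130 / 2557.
Total after period 1: 472 + 1718 + 1916 + 2130 + 2557 = 8793

8793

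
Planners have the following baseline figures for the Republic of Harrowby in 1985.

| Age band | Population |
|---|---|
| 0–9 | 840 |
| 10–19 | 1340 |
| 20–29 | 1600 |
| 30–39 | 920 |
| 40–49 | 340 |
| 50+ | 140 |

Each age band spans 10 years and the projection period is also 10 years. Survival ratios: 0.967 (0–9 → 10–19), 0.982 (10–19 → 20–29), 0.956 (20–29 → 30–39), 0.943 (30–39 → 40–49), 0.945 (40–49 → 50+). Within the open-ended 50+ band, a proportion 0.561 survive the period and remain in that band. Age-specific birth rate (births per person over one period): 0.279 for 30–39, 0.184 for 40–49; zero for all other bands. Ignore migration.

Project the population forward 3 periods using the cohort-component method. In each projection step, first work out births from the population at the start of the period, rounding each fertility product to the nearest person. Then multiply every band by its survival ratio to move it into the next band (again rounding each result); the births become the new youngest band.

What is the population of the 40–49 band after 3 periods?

1186

Period 1:
Births: 920 × 0.279 = 257  |  340 × 0.184 = 63 — total 320
10–19: 840 × 0.967 = 812
20–29: 1340 × 0.982 = 1316
30–39: 1600 × 0.956 = 1530
40–49: 920 × 0.943 = 868
50+: 340 × 0.945 + 140 × 0.561 = 321 + 79 = 400
Population now: 0–9=320, 10–19=812, 20–29=1316, 30–39=1530, 40–49=868, 50+=400
Period 2:
Births: 1530 × 0.279 = 427  |  868 × 0.184 = 160 — total 587
10–19: 320 × 0.967 = 309
20–29: 812 × 0.982 = 797
30–39: 1316 × 0.956 = 1258
40–49: 1530 × 0.943 = 1443
50+: 868 × 0.945 + 400 × 0.561 = 820 + 224 = 1044
Population now: 0–9=587, 10–19=309, 20–29=797, 30–39=1258, 40–49=1443, 50+=1044
Period 3:
Births: 1258 × 0.279 = 351  |  1443 × 0.184 = 266 — total 617
10–19: 587 × 0.967 = 568
20–29: 309 × 0.982 = 303
30–39: 797 × 0.956 = 762
40–49: 1258 × 0.943 = 1186
50+: 1443 × 0.945 + 1044 × 0.561 = 1364 + 586 = 1950
Population now: 0–9=617, 10–19=568, 20–29=303, 30–39=762, 40–49=1186, 50+=1950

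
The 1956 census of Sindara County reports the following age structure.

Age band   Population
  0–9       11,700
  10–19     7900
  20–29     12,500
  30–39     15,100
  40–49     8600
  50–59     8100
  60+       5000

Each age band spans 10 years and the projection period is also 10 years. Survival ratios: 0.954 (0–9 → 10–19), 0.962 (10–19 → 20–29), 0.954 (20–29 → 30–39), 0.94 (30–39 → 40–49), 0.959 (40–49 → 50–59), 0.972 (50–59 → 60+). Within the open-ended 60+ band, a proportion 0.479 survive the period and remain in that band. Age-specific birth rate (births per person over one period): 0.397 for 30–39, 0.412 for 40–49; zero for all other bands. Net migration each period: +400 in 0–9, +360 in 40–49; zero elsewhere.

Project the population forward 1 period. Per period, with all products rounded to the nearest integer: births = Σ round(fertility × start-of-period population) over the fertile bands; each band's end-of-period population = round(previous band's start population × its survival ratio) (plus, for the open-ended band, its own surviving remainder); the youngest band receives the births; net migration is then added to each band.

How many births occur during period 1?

9538

Numbering the groups 1..7 from youngest to oldest:
— Period 1 —
Births: 15100 × 0.397 = 5995 ; 8600 × 0.412 = 3543 → total 9538
Group 2: 11700 × 0.954 = 11162
Group 3: 7900 × 0.962 = 7600
Group 4: 12500 × 0.954 = 11925
Group 5: 15100 × 0.94 = 14194
Group 6: 8600 × 0.959 = 8247
Group 7: 8100 × 0.972 + 5000 × 0.479 = 7873 + 2395 = 10268
Net migration: Group 1 + 400 → 9938; Group 5 + 360 → 14554
Population now: 0–9=9938, 10–19=11162, 20–29=7600, 30–39=11925, 40–49=14554, 50–59=8247, 60+=10268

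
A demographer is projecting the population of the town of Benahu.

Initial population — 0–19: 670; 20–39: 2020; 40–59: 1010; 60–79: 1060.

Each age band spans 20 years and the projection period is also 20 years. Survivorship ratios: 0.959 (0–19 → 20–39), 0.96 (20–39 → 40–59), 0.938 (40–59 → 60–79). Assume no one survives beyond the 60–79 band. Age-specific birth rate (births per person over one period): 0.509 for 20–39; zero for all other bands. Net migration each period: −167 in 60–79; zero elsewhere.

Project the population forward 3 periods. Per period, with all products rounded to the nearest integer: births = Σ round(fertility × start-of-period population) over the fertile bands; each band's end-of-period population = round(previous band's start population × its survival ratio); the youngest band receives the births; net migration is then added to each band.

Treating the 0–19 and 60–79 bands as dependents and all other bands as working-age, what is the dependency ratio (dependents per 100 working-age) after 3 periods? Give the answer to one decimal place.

72.5

Let band 1 be 0–19 through band 4 = 60–79.
Period 1.
Births: 2020 × 0.509 = 1028
Band 2: 670 × 0.959 = 643
Band 3: 2020 × 0.96 = 1939
Band 4: 1010 × 0.938 = 947
Net migration: Band 4 − 167 → 780
Giving 1028 / 643 / 1939 / 780.
Period 2.
Births: 643 × 0.509 = 327
Band 2: 1028 × 0.959 = 986
Band 3: 643 × 0.96 = 617
Band 4: 1939 × 0.938 = 1819
Net migration: Band 4 − 167 → 1652
Giving 327 / 986 / 617 / 1652.
Period 3.
Births: 986 × 0.509 = 502
Band 2: 327 × 0.959 = 314
Band 3: 986 × 0.96 = 947
Band 4: 617 × 0.938 = 579
Net migration: Band 4 − 167 → 412
Giving 502 / 314 / 947 / 412.
Dependents (band 0–19 + band 60–79) = 502 + 412 = 914; working-age = 1261; ratio = 914/1261 × 100 = 72.5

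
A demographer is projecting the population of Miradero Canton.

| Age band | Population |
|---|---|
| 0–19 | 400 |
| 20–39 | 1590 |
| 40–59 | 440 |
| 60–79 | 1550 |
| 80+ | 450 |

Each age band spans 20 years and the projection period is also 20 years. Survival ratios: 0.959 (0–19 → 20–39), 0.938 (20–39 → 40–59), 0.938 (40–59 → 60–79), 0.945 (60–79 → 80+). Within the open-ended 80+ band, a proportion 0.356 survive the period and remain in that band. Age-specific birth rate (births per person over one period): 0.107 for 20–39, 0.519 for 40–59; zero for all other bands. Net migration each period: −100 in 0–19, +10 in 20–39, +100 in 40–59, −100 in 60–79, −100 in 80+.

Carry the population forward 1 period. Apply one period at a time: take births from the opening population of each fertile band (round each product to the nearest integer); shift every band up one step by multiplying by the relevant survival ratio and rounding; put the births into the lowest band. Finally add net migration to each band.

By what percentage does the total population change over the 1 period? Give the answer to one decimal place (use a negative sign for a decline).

-7.0

Period 1:
Births: 1590 * 0.107 = 170 ; 440 * 0.519 = 228 ⇒ total 398
20–39: 400 * 0.959 = 384
40–59: 1590 * 0.938 = 1491
60–79: 440 * 0.938 = 413
80+: 1550 * 0.945 + 450 * 0.356 = 1465 + 160 = 1625
Net migration: 0–19 − 100 → 298; 20–39 + 10 → 394; 40–59 + 100 → 1591; 60–79 − 100 → 313; 80+ − 100 → 1525
End of period: [298, 394, 1591, 313, 1525]
Total: 4430 → 4121; change = -309; percentage change = -7.0%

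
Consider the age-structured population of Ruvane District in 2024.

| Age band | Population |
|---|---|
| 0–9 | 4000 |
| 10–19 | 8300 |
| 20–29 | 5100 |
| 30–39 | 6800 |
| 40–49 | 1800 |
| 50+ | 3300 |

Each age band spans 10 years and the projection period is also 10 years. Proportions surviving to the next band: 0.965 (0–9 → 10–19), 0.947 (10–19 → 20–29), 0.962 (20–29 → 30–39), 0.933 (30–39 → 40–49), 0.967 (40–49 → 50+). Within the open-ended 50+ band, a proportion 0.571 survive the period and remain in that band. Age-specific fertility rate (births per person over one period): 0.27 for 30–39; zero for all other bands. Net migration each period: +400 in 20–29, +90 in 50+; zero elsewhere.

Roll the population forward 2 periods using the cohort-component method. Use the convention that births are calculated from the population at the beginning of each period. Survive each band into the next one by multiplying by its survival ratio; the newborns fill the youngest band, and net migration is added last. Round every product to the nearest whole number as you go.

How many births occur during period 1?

Numbering the bands 1..6 from youngest to oldest:
Period 1:
Births: 6800 × 0.27 = 1836
Band 2: 4000 × 0.965 = 3860
Band 3: 8300 × 0.947 = 7860
Band 4: 5100 × 0.962 = 4906
Band 5: 6800 × 0.933 = 6344
Band 6: 1800 × 0.967 + 3300 × 0.571 = 1741 + 1884 = 3625
Net migration: Band 3 + 400 → 8260; Band 6 + 90 → 3715
End of period: [1836, 3860, 8260, 4906, 6344, 3715]

1836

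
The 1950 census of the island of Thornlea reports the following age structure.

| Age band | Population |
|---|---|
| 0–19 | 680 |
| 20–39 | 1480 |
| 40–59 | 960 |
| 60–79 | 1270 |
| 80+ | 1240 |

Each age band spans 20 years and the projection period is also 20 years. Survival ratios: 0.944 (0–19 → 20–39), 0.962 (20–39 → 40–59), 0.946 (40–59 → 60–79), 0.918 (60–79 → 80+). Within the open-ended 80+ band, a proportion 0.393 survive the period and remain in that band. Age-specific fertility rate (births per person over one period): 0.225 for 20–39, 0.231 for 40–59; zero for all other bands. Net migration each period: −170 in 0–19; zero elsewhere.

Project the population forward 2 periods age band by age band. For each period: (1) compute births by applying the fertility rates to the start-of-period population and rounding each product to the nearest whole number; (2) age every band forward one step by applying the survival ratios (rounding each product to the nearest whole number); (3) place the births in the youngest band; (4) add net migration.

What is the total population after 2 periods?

Let band 1 be 0–19 through band 5 = 80+.
[period 1]
Births: 1480 × 0.225 = 333  |  960 × 0.231 = 222 → 555
Band 2: 680 × 0.944 = 642
Band 3: 1480 × 0.962 = 1424
Band 4: 960 × 0.946 = 908
Band 5: 1270 × 0.918 + 1240 × 0.393 = 1166 + 487 = 1653
Net migration: Band 1 − 170 → 385
Giving 385 / 642 / 1424 / 908 / 1653.
[period 2]
Births: 642 × 0.225 = 144  |  1424 × 0.231 = 329 → 473
Band 2: 385 × 0.944 = 363
Band 3: 642 × 0.962 = 618
Band 4: 1424 × 0.946 = 1347
Band 5: 908 × 0.918 + 1653 × 0.393 = 834 + 650 = 1484
Net migration: Band 1 − 170 → 303
Giving 303 / 363 / 618 / 1347 / 1484.
Total after period 2: 303 + 363 + 618 + 1347 + 1484 = 4115

4115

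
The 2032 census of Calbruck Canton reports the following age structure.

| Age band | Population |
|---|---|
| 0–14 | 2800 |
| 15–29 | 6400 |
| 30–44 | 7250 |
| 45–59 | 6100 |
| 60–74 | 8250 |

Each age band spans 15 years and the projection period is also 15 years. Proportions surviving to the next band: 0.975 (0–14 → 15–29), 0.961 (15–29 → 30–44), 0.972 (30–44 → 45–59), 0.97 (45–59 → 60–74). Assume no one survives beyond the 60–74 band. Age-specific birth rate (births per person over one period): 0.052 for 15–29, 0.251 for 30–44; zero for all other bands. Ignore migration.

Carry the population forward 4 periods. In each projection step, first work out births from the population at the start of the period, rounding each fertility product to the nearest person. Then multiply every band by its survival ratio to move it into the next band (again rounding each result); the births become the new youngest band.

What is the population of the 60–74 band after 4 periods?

2474

Let band 1 be 0–14 through band 5 = 60–74.
Period 1.
Births: 6400 × 0.052 = 333 ; 7250 × 0.251 = 1820 → total 2153
Band 2: 2800 × 0.975 = 2730
Band 3: 6400 × 0.961 = 6150
Band 4: 7250 × 0.972 = 7047
Band 5: 6100 × 0.97 = 5917
→ [2153, 2730, 6150, 7047, 5917]
Period 2.
Births: 2730 × 0.052 = 142 ; 6150 × 0.251 = 1544 → total 1686
Band 2: 2153 × 0.975 = 2099
Band 3: 2730 × 0.961 = 2624
Band 4: 6150 × 0.972 = 5978
Band 5: 7047 × 0.97 = 6836
→ [1686, 2099, 2624, 5978, 6836]
Period 3.
Births: 2099 × 0.052 = 109 ; 2624 × 0.251 = 659 → total 768
Band 2: 1686 × 0.975 = 1644
Band 3: 2099 × 0.961 = 2017
Band 4: 2624 × 0.972 = 2551
Band 5: 5978 × 0.97 = 5799
→ [768, 1644, 2017, 2551, 5799]
Period 4.
Births: 1644 × 0.052 = 85 ; 2017 × 0.251 = 506 → total 591
Band 2: 768 × 0.975 = 749
Band 3: 1644 × 0.961 = 1580
Band 4: 2017 × 0.972 = 1961
Band 5: 2551 × 0.97 = 2474
→ [591, 749, 1580, 1961, 2474]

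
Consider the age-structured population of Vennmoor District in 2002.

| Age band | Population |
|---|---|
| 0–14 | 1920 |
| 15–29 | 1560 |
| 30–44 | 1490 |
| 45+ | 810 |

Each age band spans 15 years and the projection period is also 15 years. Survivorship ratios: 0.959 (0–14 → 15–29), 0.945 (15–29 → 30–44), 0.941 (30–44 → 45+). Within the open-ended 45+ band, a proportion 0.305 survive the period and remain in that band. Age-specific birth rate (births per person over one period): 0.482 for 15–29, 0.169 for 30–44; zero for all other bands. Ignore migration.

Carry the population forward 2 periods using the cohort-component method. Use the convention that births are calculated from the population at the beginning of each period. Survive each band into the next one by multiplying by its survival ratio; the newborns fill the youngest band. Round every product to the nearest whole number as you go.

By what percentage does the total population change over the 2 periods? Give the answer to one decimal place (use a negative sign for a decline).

Call the bands 1 to 4, youngest first.
Period 1.
Births: 1560 × 0.482 = 752  |  1490 × 0.169 = 252 ⇒ total 1004
Band 2: 1920 × 0.959 = 1841
Band 3: 1560 × 0.945 = 1474
Band 4: 1490 × 0.941 + 810 × 0.305 = 1402 + 247 = 1649
Population now: 0–14=1004, 15–29=1841, 30–44=1474, 45+=1649
Period 2.
Births: 1841 × 0.482 = 887  |  1474 × 0.169 = 249 ⇒ total 1136
Band 2: 1004 × 0.959 = 963
Band 3: 1841 × 0.945 = 1740
Band 4: 1474 × 0.941 + 1649 × 0.305 = 1387 + 503 = 1890
Population now: 0–14=1136, 15–29=963, 30–44=1740, 45+=1890
Total: 5780 → 5729; change = -51; percentage change = -0.9%

-0.9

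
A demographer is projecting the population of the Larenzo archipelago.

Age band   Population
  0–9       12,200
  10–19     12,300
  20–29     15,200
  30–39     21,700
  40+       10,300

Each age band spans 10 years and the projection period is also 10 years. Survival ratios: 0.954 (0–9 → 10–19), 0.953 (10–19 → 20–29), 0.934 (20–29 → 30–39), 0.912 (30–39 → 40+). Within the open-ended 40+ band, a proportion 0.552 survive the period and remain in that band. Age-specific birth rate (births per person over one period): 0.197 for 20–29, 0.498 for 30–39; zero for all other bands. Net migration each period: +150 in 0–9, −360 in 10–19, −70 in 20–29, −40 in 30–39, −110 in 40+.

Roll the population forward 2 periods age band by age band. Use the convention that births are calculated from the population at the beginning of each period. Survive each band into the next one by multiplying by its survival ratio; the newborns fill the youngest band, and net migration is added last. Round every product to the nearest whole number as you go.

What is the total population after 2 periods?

Let group 1 be 0–9 through group 5 = 40+.
After projecting period 1:
Births: 15200 * 0.197 = 2994  |  21700 * 0.498 = 10807 — total 13801
Group 2: 12200 * 0.954 = 11639
Group 3: 12300 * 0.953 = 11722
Group 4: 15200 * 0.934 = 14197
Group 5: 21700 * 0.912 + 10300 * 0.552 = 19790 + 5686 = 25476
Net migration: Group 1 + 150 → 13951; Group 2 − 360 → 11279; Group 3 − 70 → 11652; Group 4 − 40 → 14157; Group 5 − 110 → 25366
End of period: [13951, 11279, 11652, 14157, 25366]
After projecting period 2:
Births: 11652 * 0.197 = 2295  |  14157 * 0.498 = 7050 — total 9345
Group 2: 13951 * 0.954 = 13309
Group 3: 11279 * 0.953 = 10749
Group 4: 11652 * 0.934 = 10883
Group 5: 14157 * 0.912 + 25366 * 0.552 = 12911 + 14002 = 26913
Net migration: Group 1 + 150 → 9495; Group 2 − 360 → 12949; Group 3 − 70 → 10679; Group 4 − 40 → 10843; Group 5 − 110 → 26803
End of period: [9495, 12949, 10679, 10843, 26803]
Total after period 2: 9495 + 12949 + 10679 + 10843 + 26803 = 70769

70769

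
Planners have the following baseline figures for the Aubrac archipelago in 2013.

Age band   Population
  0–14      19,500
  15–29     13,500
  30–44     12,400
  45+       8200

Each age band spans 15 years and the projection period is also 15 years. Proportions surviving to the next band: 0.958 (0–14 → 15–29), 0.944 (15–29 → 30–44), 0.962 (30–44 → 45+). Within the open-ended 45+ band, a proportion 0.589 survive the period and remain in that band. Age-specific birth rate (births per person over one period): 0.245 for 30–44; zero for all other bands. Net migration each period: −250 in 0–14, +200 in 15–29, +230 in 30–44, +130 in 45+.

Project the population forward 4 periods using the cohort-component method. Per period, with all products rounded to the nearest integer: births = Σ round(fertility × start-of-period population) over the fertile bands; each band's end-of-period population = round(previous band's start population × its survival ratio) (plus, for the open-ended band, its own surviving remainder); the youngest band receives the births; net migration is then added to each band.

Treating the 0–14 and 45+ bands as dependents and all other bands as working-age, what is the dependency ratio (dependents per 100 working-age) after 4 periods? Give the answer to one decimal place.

296.7

Let group 1 be 0–14 through group 4 = 45+.
After projecting period 1:
Births: 12400 × 0.245 = 3038
Group 2: 19500 × 0.958 = 18681
Group 3: 13500 × 0.944 = 12744
Group 4: 12400 × 0.962 + 8200 × 0.589 = 11929 + 4830 = 16759
Net migration: Group 1 − 250 → 2788; Group 2 + 200 → 18881; Group 3 + 230 → 12974; Group 4 + 130 → 16889
End of period: [2788, 18881, 12974, 16889]
After projecting period 2:
Births: 12974 × 0.245 = 3179
Group 2: 2788 × 0.958 = 2671
Group 3: 18881 × 0.944 = 17824
Group 4: 12974 × 0.962 + 16889 × 0.589 = 12481 + 9948 = 22429
Net migration: Group 1 − 250 → 2929; Group 2 + 200 → 2871; Group 3 + 230 → 18054; Group 4 + 130 → 22559
End of period: [2929, 2871, 18054, 22559]
After projecting period 3:
Births: 18054 × 0.245 = 4423
Group 2: 2929 × 0.958 = 2806
Group 3: 2871 × 0.944 = 2710
Group 4: 18054 × 0.962 + 22559 × 0.589 = 17368 + 13287 = 30655
Net migration: Group 1 − 250 → 4173; Group 2 + 200 → 3006; Group 3 + 230 → 2940; Group 4 + 130 → 30785
End of period: [4173, 3006, 2940, 30785]
After projecting period 4:
Births: 2940 × 0.245 = 720
Group 2: 4173 × 0.958 = 3998
Group 3: 3006 × 0.944 = 2838
Group 4: 2940 × 0.962 + 30785 × 0.589 = 2828 + 18132 = 20960
Net migration: Group 1 − 250 → 470; Group 2 + 200 → 4198; Group 3 + 230 → 3068; Group 4 + 130 → 21090
End of period: [470, 4198, 3068, 21090]
Dependents (band 0–14 + band 45+) = 470 + 21090 = 21560; working-age = 7266; ratio = 21560/7266 × 100 = 296.7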